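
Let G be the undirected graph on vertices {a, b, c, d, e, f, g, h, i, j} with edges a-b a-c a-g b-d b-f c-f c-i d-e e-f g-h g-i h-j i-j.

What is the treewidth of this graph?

2

A width-2 tree decomposition is:
Bags: B1 = {b, d, e}  B2 = {b, e, f}  B3 = {a, b, f}  B4 = {a, c, f}  B5 = {a, c, g}  B6 = {c, g, i}  B7 = {g, h, i}  B8 = {h, i, j}
Tree: B1–B2, B2–B3, B3–B4, B4–B5, B5–B6, B6–B7, B7–B8
Each bag holds 3 vertices, so the decomposition has width 2, which upper-bounds the treewidth. For the lower bound, G contains the cycle d–e–f–b–d, so G is not a forest; only forests have treewidth ≤ 1, hence tw(G) ≥ 2. Therefore the treewidth is 2.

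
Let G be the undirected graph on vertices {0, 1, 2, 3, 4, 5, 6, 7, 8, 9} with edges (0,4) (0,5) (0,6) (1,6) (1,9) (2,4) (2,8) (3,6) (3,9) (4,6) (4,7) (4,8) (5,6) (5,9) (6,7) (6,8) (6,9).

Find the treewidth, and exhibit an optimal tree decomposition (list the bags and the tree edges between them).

Treewidth 2.
Bags: B1 = {5, 6, 9}  B2 = {1, 6, 9}  B3 = {0, 5, 6}  B4 = {0, 4, 6}  B5 = {4, 6, 7}  B6 = {4, 6, 8}  B7 = {3, 6, 9}  B8 = {2, 4, 8}
Tree: B1–B2, B1–B3, B3–B4, B4–B5, B4–B6, B1–B7, B6–B8

Each bag holds 3 vertices, so the decomposition has width 2, which upper-bounds the treewidth. Conversely, {2, 4, 8} is a clique of size 3, and the vertices of any clique must share a bag in every tree decomposition; so some bag has ≥ 3 vertices and tw(G) ≥ 2. Therefore the treewidth is 2.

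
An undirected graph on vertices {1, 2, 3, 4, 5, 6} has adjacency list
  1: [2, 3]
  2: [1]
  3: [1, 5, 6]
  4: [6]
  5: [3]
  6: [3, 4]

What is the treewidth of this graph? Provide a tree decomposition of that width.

Treewidth 1.
Bags: B1 = {1, 3}  B2 = {1, 2}  B3 = {3, 6}  B4 = {4, 6}  B5 = {3, 5}
Tree: B1–B2, B1–B3, B3–B4, B3–B5

Every bag has size at most 2, so the width is 2 − 1 = 1 and tw(G) ≤ 1. G has an edge, so its treewidth is at least 1. Therefore the treewidth is 1.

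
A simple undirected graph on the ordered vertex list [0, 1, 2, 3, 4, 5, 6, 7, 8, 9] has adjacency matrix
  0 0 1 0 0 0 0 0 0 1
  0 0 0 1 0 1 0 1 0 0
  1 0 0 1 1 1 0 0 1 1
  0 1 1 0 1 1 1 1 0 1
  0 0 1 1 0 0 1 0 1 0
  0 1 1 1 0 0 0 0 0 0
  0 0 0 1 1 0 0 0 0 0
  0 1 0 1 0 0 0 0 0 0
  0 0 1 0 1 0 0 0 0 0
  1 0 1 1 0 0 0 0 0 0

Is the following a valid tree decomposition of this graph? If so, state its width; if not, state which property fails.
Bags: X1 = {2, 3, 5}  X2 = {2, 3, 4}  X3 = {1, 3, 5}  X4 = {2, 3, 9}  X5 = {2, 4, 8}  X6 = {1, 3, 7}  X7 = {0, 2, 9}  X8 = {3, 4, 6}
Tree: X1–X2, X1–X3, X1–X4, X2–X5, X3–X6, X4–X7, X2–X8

Yes; width 2.

Checking the three conditions: (i) the bags cover all of {0, 1, 2, 3, 4, 5, 6, 7, 8, 9}; (ii) for each edge, some bag contains both endpoints; (iii) the bags containing any fixed vertex form a subtree. All hold, so the decomposition is valid with width 3 − 1 = 2.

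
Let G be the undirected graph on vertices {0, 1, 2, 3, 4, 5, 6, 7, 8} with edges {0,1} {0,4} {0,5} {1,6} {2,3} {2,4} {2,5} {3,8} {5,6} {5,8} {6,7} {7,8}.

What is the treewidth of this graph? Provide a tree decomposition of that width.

Treewidth 3.
Bags: B1 = {2, 3, 7, 8}  B2 = {2, 5, 7, 8}  B3 = {2, 5, 6, 7}  B4 = {2, 4, 5, 6}  B5 = {0, 4, 5, 6}  B6 = {0, 1, 4, 6}
Tree: B1–B2, B2–B3, B3–B4, B4–B5, B5–B6

The largest bag has 4 vertices, giving width 3; this decomposition certifies tw(G) ≤ 3. For the lower bound: the 4 vertex sets {3,7,8}, {2}, {5}, {0,1,4,6} are disjoint, each induces a connected subgraph, and every pair is joined by at least one edge of G. Contracting each set to a single vertex therefore yields K_{4} as a minor, and since treewidth is minor-monotone, tw(G) ≥ tw(K_{4}) = 3. The upper and lower bounds meet at 3, so that is the treewidth.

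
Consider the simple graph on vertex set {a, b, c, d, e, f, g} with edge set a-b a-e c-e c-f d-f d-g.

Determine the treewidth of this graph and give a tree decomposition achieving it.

Every bag has size at most 2, so the width is 2 − 1 = 1 and tw(G) ≤ 1. Any graph with an edge has treewidth ≥ 1, and G has the edge b–a. Therefore the treewidth is 1.

Treewidth 1.
Bags: B1 = {a, b}  B2 = {a, e}  B3 = {c, e}  B4 = {c, f}  B5 = {d, f}  B6 = {d, g}
Tree: B1–B2, B2–B3, B3–B4, B4–B5, B5–B6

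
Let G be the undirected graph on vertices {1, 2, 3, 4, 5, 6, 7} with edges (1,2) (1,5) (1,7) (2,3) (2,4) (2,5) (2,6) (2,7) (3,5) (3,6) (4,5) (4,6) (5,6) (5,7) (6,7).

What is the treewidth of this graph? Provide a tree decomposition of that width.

Treewidth 3.
One such decomposition:
Bags: B1 = {1, 2, 5, 7}  B2 = {2, 5, 6, 7}  B3 = {2, 4, 5, 6}  B4 = {2, 3, 5, 6}
Tree: B1–B2, B2–B3, B2–B4

Each bag holds 4 vertices, so the decomposition has width 3, which upper-bounds the treewidth. For the lower bound, the 4 vertices {1, 2, 5, 7} are pairwise adjacent, and any tree decomposition puts a clique entirely inside one bag — forcing width ≥ 3. Therefore the treewidth is 3.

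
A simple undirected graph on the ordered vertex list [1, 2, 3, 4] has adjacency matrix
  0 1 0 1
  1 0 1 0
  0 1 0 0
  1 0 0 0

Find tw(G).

A width-1 tree decomposition is:
Bags: B1 = {2, 3}  B2 = {1, 2}  B3 = {1, 4}
Tree: B1–B2, B2–B3
Each bag holds 2 vertices, so the decomposition has width 1, which upper-bounds the treewidth. Since G has at least one edge (e.g. 3–2), it is not an edgeless graph, so tw(G) ≥ 1. Combining the bounds, tw(G) = 1.

1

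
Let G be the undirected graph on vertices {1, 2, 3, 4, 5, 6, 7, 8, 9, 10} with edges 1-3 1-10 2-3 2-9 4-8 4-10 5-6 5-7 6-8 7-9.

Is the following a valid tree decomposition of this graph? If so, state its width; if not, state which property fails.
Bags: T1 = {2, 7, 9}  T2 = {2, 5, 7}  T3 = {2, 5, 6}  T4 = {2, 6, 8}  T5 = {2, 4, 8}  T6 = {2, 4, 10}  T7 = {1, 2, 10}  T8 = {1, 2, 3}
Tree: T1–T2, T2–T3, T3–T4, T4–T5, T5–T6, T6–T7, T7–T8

Yes; width 2.

Checking the three conditions: (i) the bags cover all of {1, 2, 3, 4, 5, 6, 7, 8, 9, 10}; (ii) for each edge, some bag contains both endpoints; (iii) the bags containing any fixed vertex form a subtree. All hold, so the decomposition is valid with width 3 − 1 = 2.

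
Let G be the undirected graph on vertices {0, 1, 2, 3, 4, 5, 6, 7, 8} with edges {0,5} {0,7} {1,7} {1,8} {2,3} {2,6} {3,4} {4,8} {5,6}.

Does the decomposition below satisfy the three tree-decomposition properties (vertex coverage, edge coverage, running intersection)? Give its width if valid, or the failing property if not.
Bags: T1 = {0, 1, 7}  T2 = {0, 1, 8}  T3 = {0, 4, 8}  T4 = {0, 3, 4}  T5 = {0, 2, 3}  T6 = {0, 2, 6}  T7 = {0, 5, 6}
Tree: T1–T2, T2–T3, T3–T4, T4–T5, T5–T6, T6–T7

Yes; width 2.

Checking the three conditions: (i) the bags cover all of {0, 1, 2, 3, 4, 5, 6, 7, 8}; (ii) for each edge, some bag contains both endpoints; (iii) the bags containing any fixed vertex form a subtree. All hold, so the decomposition is valid with width 3 − 1 = 2.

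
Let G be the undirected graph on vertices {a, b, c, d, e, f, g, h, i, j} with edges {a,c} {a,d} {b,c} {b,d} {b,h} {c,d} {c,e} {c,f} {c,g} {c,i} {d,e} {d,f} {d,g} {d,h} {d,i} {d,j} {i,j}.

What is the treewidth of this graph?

A width-2 tree decomposition is:
Bags: B1 = {c, d, f}  B2 = {c, d, i}  B3 = {a, c, d}  B4 = {c, d, e}  B5 = {b, c, d}  B6 = {c, d, g}  B7 = {b, d, h}  B8 = {d, i, j}
Tree: B1–B2, B1–B3, B1–B4, B1–B5, B4–B6, B5–B7, B2–B8
The largest bag has 3 vertices, giving width 2; this decomposition certifies tw(G) ≤ 2. Conversely, {d, i, j} is a clique of size 3, and the vertices of any clique must share a bag in every tree decomposition; so some bag has ≥ 3 vertices and tw(G) ≥ 2. Therefore the treewidth is 2.

2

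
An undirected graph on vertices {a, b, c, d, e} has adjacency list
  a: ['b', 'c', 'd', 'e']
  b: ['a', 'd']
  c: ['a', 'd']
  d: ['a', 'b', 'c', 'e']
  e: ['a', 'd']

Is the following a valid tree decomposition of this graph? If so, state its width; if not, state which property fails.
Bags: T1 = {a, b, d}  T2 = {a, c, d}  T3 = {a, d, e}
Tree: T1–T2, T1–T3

Every vertex of G appears in some bag (union = {a, b, c, d, e}); every edge is covered by a bag; and for each vertex v the set of bags containing v is connected in the bag tree. The decomposition is therefore valid. The largest bag has 3 vertices, so the width is 2.

Yes; width 2.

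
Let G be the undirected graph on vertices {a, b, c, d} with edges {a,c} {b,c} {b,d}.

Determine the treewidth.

1

A width-1 tree decomposition is:
Bags: B1 = {b, d}  B2 = {b, c}  B3 = {a, c}
Tree: B1–B2, B2–B3
The largest bag has 2 vertices, giving width 1; this decomposition certifies tw(G) ≤ 1. G has an edge, so its treewidth is at least 1. The upper and lower bounds meet at 1, so that is the treewidth.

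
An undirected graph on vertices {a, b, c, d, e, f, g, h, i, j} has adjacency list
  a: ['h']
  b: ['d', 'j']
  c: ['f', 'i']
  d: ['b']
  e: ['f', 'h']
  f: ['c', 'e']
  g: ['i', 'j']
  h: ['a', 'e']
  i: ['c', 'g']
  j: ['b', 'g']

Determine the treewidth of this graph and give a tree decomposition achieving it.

Treewidth 1.
One such decomposition:
Bags: B1 = {a, h}  B2 = {e, h}  B3 = {e, f}  B4 = {c, f}  B5 = {c, i}  B6 = {g, i}  B7 = {g, j}  B8 = {b, j}  B9 = {b, d}
Tree: B1–B2, B2–B3, B3–B4, B4–B5, B5–B6, B6–B7, B7–B8, B8–B9

Every bag has size at most 2, so the width is 2 − 1 = 1 and tw(G) ≤ 1. Since G has at least one edge (e.g. a–h), it is not an edgeless graph, so tw(G) ≥ 1. Combining the bounds, tw(G) = 1.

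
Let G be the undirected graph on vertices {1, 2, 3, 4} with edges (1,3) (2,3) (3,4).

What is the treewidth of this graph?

1

A width-1 tree decomposition is:
Bags: B1 = {3, 4}  B2 = {1, 3}  B3 = {2, 3}
Tree: B1–B2, B1–B3
The largest bag has 2 vertices, giving width 1; this decomposition certifies tw(G) ≤ 1. Since G has at least one edge (e.g. 3–4), it is not an edgeless graph, so tw(G) ≥ 1. The upper and lower bounds meet at 1, so that is the treewidth.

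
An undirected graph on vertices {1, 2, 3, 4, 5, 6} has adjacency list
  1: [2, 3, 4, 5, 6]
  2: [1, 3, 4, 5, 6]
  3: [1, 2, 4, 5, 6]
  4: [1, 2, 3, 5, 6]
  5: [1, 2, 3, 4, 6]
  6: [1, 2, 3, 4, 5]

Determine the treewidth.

5

A width-5 tree decomposition is:
Bags: B1 = {1, 2, 3, 4, 5, 6}
Tree: (single bag)
With just one bag of size 6, the width is 6 − 1 = 5, so tw(G) ≤ 5. For the lower bound, the 6 vertices {1, 2, 3, 4, 5, 6} are pairwise adjacent, and any tree decomposition puts a clique entirely inside one bag — forcing width ≥ 5. Combining the bounds, tw(G) = 5.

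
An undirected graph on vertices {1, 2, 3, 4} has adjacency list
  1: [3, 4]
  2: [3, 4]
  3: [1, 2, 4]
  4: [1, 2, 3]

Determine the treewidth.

2

A width-2 tree decomposition is:
Bags: B1 = {2, 3, 4}  B2 = {1, 3, 4}
Tree: B1–B2
Every bag has size at most 3, so the width is 3 − 1 = 2 and tw(G) ≤ 2. For the lower bound, the 3 vertices {1, 3, 4} are pairwise adjacent, and any tree decomposition puts a clique entirely inside one bag — forcing width ≥ 2. Therefore the treewidth is 2.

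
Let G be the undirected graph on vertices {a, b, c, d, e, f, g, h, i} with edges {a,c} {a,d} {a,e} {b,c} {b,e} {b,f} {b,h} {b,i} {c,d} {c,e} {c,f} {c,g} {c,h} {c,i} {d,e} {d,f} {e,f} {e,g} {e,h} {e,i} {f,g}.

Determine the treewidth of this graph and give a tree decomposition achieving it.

Treewidth 3.
Bags: B1 = {b, c, e, f}  B2 = {b, c, e, i}  B3 = {c, d, e, f}  B4 = {a, c, d, e}  B5 = {c, e, f, g}  B6 = {b, c, e, h}
Tree: B1–B2, B1–B3, B3–B4, B1–B5, B2–B6

Each bag holds 4 vertices, so the decomposition has width 3, which upper-bounds the treewidth. For the lower bound, the 4 vertices {a, c, d, e} are pairwise adjacent, and any tree decomposition puts a clique entirely inside one bag — forcing width ≥ 3. Hence tw(G) = 3 exactly.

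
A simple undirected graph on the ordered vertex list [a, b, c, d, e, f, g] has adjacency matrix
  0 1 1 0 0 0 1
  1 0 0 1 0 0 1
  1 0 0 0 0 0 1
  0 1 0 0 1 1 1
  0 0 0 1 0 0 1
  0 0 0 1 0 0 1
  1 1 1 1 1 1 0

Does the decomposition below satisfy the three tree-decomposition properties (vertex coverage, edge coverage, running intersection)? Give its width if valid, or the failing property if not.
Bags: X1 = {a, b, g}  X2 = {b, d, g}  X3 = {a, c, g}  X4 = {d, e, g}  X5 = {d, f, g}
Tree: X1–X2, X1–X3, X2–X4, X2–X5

Checking the three conditions: (i) the bags cover all of {a, b, c, d, e, f, g}; (ii) for each edge, some bag contains both endpoints; (iii) the bags containing any fixed vertex form a subtree. All hold, so the decomposition is valid with width 3 − 1 = 2.

Yes; width 2.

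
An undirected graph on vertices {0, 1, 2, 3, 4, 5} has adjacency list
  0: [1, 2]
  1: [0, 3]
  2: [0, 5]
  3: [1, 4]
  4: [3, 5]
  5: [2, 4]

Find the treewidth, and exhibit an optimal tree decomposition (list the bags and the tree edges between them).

Each bag holds 3 vertices, so the decomposition has width 2, which upper-bounds the treewidth. The edges 3–1–0–2–5–4–3 form a cycle, so G is not a tree and its treewidth is at least 2. Therefore the treewidth is 2.

Treewidth 2.
One such decomposition:
Bags: B1 = {0, 1, 3}  B2 = {0, 2, 3}  B3 = {2, 3, 5}  B4 = {3, 4, 5}
Tree: B1–B2, B2–B3, B3–B4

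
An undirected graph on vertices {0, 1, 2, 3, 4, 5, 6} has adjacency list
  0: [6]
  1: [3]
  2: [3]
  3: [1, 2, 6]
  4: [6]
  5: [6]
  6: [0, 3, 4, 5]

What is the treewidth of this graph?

1

A width-1 tree decomposition is:
Bags: B1 = {0, 6}  B2 = {4, 6}  B3 = {5, 6}  B4 = {3, 6}  B5 = {2, 3}  B6 = {1, 3}
Tree: B1–B2, B1–B3, B1–B4, B4–B5, B5–B6
Each bag holds 2 vertices, so the decomposition has width 1, which upper-bounds the treewidth. Since G has at least one edge (e.g. 6–0), it is not an edgeless graph, so tw(G) ≥ 1. The upper and lower bounds meet at 1, so that is the treewidth.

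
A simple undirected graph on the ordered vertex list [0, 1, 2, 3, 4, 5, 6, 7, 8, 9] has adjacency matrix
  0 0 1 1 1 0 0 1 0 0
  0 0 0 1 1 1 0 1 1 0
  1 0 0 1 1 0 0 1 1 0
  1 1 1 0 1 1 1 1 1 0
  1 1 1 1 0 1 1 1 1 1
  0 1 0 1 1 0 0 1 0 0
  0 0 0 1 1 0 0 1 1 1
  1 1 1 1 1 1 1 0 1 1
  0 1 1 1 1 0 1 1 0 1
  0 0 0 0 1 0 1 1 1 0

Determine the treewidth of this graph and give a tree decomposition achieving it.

Treewidth 4.
One optimal decomposition is:
Bags: B1 = {1, 3, 4, 7, 8}  B2 = {2, 3, 4, 7, 8}  B3 = {3, 4, 6, 7, 8}  B4 = {4, 6, 7, 8, 9}  B5 = {0, 2, 3, 4, 7}  B6 = {1, 3, 4, 5, 7}
Tree: B1–B2, B2–B3, B3–B4, B2–B5, B1–B6

Each bag holds 5 vertices, so the decomposition has width 4, which upper-bounds the treewidth. For the lower bound, the 5 vertices {4, 6, 7, 8, 9} are pairwise adjacent, and any tree decomposition puts a clique entirely inside one bag — forcing width ≥ 4. Therefore the treewidth is 4.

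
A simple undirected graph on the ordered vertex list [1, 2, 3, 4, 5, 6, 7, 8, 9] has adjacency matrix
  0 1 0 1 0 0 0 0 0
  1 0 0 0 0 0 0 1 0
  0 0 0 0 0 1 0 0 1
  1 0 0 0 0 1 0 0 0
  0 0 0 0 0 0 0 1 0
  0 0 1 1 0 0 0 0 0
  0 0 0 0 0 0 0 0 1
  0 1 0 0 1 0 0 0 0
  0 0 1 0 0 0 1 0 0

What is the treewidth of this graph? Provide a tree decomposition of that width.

Every bag has size at most 2, so the width is 2 − 1 = 1 and tw(G) ≤ 1. G has an edge, so its treewidth is at least 1. Combining the bounds, tw(G) = 1.

Treewidth 1.
One optimal decomposition is:
Bags: B1 = {7, 9}  B2 = {3, 9}  B3 = {3, 6}  B4 = {4, 6}  B5 = {1, 4}  B6 = {1, 2}  B7 = {2, 8}  B8 = {5, 8}
Tree: B1–B2, B2–B3, B3–B4, B4–B5, B5–B6, B6–B7, B7–B8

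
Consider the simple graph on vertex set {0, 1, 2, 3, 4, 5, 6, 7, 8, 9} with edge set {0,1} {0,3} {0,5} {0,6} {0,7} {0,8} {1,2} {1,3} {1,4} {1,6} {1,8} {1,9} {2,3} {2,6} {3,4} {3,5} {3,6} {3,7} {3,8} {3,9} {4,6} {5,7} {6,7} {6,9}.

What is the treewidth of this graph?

3

A width-3 tree decomposition is:
Bags: B1 = {0, 3, 6, 7}  B2 = {0, 1, 3, 6}  B3 = {1, 3, 6, 9}  B4 = {0, 3, 5, 7}  B5 = {0, 1, 3, 8}  B6 = {1, 3, 4, 6}  B7 = {1, 2, 3, 6}
Tree: B1–B2, B2–B3, B1–B4, B2–B5, B3–B6, B2–B7
Every bag has size at most 4, so the width is 4 − 1 = 3 and tw(G) ≤ 3. For the lower bound, the 4 vertices {0, 1, 3, 8} are pairwise adjacent, and any tree decomposition puts a clique entirely inside one bag — forcing width ≥ 3. Therefore the treewidth is 3.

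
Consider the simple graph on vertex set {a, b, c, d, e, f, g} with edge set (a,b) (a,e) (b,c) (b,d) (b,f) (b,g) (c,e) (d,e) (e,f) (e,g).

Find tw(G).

2

A width-2 tree decomposition is:
Bags: B1 = {b, e, f}  B2 = {b, d, e}  B3 = {a, b, e}  B4 = {b, c, e}  B5 = {b, e, g}
Tree: B1–B2, B2–B3, B3–B4, B4–B5
The largest bag has 3 vertices, giving width 2; this decomposition certifies tw(G) ≤ 2. Since b–f–e–d–b is a cycle in G, G is not acyclic. Forests are exactly the graphs of treewidth ≤ 1, so tw(G) ≥ 2. Hence tw(G) = 2 exactly.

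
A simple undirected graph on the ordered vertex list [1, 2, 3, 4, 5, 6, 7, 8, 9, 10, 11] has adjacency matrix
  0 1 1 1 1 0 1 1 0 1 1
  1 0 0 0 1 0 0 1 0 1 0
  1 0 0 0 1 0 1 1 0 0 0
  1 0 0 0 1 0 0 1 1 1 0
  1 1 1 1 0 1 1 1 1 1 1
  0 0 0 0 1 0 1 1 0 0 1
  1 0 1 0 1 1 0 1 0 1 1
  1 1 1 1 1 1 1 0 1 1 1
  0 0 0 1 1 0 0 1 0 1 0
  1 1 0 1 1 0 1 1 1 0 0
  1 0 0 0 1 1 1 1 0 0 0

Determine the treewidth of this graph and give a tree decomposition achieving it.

Each bag holds 5 vertices, so the decomposition has width 4, which upper-bounds the treewidth. On the other hand G contains the 5-clique {1, 2, 5, 8, 10}. A clique must lie in a single bag of any decomposition, so no decomposition can have width below 4. Combining the bounds, tw(G) = 4.

Treewidth 4.
One optimal decomposition is:
Bags: B1 = {1, 5, 7, 8, 11}  B2 = {1, 5, 7, 8, 10}  B3 = {1, 4, 5, 8, 10}  B4 = {5, 6, 7, 8, 11}  B5 = {1, 2, 5, 8, 10}  B6 = {1, 3, 5, 7, 8}  B7 = {4, 5, 8, 9, 10}
Tree: B1–B2, B2–B3, B1–B4, B3–B5, B2–B6, B3–B7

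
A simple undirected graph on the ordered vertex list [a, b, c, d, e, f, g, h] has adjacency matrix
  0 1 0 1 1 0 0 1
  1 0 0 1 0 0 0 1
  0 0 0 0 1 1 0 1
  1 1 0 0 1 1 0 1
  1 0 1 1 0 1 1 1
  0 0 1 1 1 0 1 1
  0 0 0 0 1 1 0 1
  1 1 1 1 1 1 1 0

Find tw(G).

3

A width-3 tree decomposition is:
Bags: B1 = {c, e, f, h}  B2 = {e, f, g, h}  B3 = {d, e, f, h}  B4 = {a, d, e, h}  B5 = {a, b, d, h}
Tree: B1–B2, B1–B3, B3–B4, B4–B5
The largest bag has 4 vertices, giving width 3; this decomposition certifies tw(G) ≤ 3. Conversely, {a, d, e, h} is a clique of size 4, and the vertices of any clique must share a bag in every tree decomposition; so some bag has ≥ 4 vertices and tw(G) ≥ 3. Hence tw(G) = 3 exactly.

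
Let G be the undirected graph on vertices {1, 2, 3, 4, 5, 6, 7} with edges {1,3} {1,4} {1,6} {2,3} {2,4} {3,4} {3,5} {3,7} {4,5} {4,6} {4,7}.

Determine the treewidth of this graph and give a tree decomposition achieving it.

Treewidth 2.
One such decomposition:
Bags: B1 = {1, 3, 4}  B2 = {3, 4, 5}  B3 = {2, 3, 4}  B4 = {3, 4, 7}  B5 = {1, 4, 6}
Tree: B1–B2, B2–B3, B2–B4, B1–B5

Each bag holds 3 vertices, so the decomposition has width 2, which upper-bounds the treewidth. For the lower bound, the 3 vertices {1, 3, 4} are pairwise adjacent, and any tree decomposition puts a clique entirely inside one bag — forcing width ≥ 2. Therefore the treewidth is 2.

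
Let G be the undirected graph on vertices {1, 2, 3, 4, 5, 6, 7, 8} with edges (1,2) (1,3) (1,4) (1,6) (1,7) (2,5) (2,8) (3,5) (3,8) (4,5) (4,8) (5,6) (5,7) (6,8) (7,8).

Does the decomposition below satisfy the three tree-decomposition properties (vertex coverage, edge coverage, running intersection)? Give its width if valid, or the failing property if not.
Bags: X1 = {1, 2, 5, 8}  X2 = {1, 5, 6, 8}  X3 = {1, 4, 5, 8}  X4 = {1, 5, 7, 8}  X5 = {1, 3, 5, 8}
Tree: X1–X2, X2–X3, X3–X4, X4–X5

Vertex coverage: the bags together contain {1, 2, 3, 4, 5, 6, 7, 8}, the full vertex set. Edge coverage: each edge of G has both endpoints in at least one bag. Running intersection: for every vertex, the bags containing it form a connected subtree. All three properties hold, so this is a valid tree decomposition of width max|bag| − 1 = 3, and hence tw(G) ≤ 3.

Yes; width 3.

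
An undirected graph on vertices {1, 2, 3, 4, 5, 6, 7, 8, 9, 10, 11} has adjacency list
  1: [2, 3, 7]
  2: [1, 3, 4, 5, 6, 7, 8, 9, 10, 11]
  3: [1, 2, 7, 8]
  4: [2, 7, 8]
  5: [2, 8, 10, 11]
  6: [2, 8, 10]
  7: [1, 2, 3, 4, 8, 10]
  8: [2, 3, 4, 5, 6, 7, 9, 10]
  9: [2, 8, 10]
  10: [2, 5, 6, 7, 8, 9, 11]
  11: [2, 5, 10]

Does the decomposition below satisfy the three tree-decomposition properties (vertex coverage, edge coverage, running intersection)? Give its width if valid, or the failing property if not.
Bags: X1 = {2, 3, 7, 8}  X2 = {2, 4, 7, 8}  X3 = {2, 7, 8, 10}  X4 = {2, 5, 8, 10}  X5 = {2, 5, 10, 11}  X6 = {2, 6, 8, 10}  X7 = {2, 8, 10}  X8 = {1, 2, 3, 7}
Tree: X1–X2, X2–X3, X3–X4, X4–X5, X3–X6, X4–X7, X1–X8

No — vertex 9 appears in no bag.

A tree decomposition must satisfy three properties: every vertex lies in some bag; for every edge, both endpoints lie together in some bag; and for every vertex, the bags containing it form a connected subtree. Here vertex 9 appears in no bag, so the decomposition is invalid.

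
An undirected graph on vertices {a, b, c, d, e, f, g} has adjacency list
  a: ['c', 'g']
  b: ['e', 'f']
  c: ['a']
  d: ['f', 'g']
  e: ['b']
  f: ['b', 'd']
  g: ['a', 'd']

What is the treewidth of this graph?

A width-1 tree decomposition is:
Bags: B1 = {a, c}  B2 = {a, g}  B3 = {d, g}  B4 = {d, f}  B5 = {b, f}  B6 = {b, e}
Tree: B1–B2, B2–B3, B3–B4, B4–B5, B5–B6
Each bag holds 2 vertices, so the decomposition has width 1, which upper-bounds the treewidth. Since G has at least one edge (e.g. c–a), it is not an edgeless graph, so tw(G) ≥ 1. Therefore the treewidth is 1.

1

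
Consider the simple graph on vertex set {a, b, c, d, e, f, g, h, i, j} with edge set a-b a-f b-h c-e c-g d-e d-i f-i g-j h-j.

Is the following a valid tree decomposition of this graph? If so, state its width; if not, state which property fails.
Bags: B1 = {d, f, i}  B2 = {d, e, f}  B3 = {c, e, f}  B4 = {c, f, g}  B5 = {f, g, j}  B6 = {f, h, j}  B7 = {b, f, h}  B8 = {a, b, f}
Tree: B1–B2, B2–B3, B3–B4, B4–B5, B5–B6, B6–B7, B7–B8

Checking the three conditions: (i) the bags cover all of {a, b, c, d, e, f, g, h, i, j}; (ii) for each edge, some bag contains both endpoints; (iii) the bags containing any fixed vertex form a subtree. All hold, so the decomposition is valid with width 3 − 1 = 2.

Yes; width 2.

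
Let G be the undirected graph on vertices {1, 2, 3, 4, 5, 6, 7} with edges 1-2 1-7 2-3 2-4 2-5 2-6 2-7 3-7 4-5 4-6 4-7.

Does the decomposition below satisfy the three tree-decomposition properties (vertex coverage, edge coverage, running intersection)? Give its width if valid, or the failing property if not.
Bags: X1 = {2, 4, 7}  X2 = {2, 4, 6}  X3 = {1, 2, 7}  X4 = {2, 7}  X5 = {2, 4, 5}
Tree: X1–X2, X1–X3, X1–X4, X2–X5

No — vertex 3 appears in no bag.

A tree decomposition must satisfy three properties: every vertex lies in some bag; for every edge, both endpoints lie together in some bag; and for every vertex, the bags containing it form a connected subtree. Here vertex 3 appears in no bag, so the decomposition is invalid.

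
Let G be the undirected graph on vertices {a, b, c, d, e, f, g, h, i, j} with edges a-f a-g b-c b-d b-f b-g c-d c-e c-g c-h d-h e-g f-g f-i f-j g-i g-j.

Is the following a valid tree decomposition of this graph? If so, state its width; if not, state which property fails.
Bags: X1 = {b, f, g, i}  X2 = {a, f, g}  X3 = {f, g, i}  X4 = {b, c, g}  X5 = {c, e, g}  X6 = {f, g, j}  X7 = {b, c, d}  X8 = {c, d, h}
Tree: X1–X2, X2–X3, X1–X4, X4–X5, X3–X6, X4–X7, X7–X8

No — bags containing vertex i are not connected in the tree.

A tree decomposition must satisfy three properties: every vertex lies in some bag; for every edge, both endpoints lie together in some bag; and for every vertex, the bags containing it form a connected subtree. Here bags containing vertex i are not connected in the tree, so the decomposition is invalid.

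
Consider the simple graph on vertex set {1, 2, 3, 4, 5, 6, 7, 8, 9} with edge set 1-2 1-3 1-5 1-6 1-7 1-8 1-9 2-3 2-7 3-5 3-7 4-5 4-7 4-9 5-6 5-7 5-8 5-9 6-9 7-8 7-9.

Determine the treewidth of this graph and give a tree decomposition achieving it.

Each bag holds 4 vertices, so the decomposition has width 3, which upper-bounds the treewidth. On the other hand G contains the 4-clique {1, 2, 3, 7}. A clique must lie in a single bag of any decomposition, so no decomposition can have width below 3. The upper and lower bounds meet at 3, so that is the treewidth.

Treewidth 3.
Bags: B1 = {1, 5, 7, 9}  B2 = {4, 5, 7, 9}  B3 = {1, 3, 5, 7}  B4 = {1, 2, 3, 7}  B5 = {1, 5, 6, 9}  B6 = {1, 5, 7, 8}
Tree: B1–B2, B1–B3, B3–B4, B1–B5, B3–B6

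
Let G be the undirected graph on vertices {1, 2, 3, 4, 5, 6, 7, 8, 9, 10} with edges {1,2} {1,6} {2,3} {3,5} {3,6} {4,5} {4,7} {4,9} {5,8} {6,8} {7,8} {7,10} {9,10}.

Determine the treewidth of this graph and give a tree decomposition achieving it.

Each bag holds 3 vertices, so the decomposition has width 2, which upper-bounds the treewidth. For the lower bound, G contains the cycle 9–10–7–4–9, so G is not a forest; only forests have treewidth ≤ 1, hence tw(G) ≥ 2. Therefore the treewidth is 2.

Treewidth 2.
One optimal decomposition is:
Bags: B1 = {4, 9, 10}  B2 = {4, 7, 10}  B3 = {4, 5, 7}  B4 = {5, 7, 8}  B5 = {3, 5, 8}  B6 = {3, 6, 8}  B7 = {2, 3, 6}  B8 = {1, 2, 6}
Tree: B1–B2, B2–B3, B3–B4, B4–B5, B5–B6, B6–B7, B7–B8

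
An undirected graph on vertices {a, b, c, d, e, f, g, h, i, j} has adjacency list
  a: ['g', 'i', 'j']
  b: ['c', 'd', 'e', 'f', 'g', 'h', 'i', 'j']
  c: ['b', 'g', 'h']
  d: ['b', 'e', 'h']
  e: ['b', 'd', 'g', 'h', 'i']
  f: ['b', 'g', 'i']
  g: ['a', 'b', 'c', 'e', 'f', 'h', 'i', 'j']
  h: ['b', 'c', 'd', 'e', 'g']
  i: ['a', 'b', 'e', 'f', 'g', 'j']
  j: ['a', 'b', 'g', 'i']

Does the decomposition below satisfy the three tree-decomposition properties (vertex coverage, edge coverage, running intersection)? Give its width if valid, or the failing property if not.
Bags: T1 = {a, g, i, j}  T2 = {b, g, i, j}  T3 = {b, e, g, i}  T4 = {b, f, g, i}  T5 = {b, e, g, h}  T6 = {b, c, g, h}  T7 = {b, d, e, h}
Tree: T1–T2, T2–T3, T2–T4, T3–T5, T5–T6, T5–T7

Yes; width 3.

Checking the three conditions: (i) the bags cover all of {a, b, c, d, e, f, g, h, i, j}; (ii) for each edge, some bag contains both endpoints; (iii) the bags containing any fixed vertex form a subtree. All hold, so the decomposition is valid with width 4 − 1 = 3.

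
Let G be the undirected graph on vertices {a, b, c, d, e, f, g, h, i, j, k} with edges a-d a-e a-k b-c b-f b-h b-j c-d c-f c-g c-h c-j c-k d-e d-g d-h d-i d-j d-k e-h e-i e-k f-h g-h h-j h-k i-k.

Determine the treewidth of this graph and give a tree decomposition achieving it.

Treewidth 3.
Bags: B1 = {c, d, h, j}  B2 = {c, d, h, k}  B3 = {d, e, h, k}  B4 = {d, e, i, k}  B5 = {c, d, g, h}  B6 = {b, c, h, j}  B7 = {b, c, f, h}  B8 = {a, d, e, k}
Tree: B1–B2, B2–B3, B3–B4, B2–B5, B1–B6, B6–B7, B4–B8

Each bag holds 4 vertices, so the decomposition has width 3, which upper-bounds the treewidth. Conversely, {d, e, h, k} is a clique of size 4, and the vertices of any clique must share a bag in every tree decomposition; so some bag has ≥ 4 vertices and tw(G) ≥ 3. Hence tw(G) = 3 exactly.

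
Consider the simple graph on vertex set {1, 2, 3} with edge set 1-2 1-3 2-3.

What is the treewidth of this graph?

2

A width-2 tree decomposition is:
Bags: B1 = {1, 2, 3}
Tree: (single bag)
A single bag containing all 3 vertices is trivially a valid decomposition of width 2. For the lower bound, the 3 vertices {1, 2, 3} are pairwise adjacent, and any tree decomposition puts a clique entirely inside one bag — forcing width ≥ 2. The upper and lower bounds meet at 2, so that is the treewidth.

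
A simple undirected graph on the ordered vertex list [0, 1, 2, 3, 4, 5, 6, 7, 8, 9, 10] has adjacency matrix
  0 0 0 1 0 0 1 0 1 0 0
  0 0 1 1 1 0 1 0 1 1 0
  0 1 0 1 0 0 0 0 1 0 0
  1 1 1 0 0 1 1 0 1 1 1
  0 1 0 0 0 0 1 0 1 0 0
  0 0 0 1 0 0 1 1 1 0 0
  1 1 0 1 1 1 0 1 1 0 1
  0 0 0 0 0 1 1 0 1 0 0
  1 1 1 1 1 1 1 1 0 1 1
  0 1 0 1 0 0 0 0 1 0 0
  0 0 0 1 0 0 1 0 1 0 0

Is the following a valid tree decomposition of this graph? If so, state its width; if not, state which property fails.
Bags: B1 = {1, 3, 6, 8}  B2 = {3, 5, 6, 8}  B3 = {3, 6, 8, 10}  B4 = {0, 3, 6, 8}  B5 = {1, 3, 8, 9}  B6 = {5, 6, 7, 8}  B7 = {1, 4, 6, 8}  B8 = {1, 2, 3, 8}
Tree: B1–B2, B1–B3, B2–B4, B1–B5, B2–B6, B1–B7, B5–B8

Every vertex of G appears in some bag (union = {0, 1, 2, 3, 4, 5, 6, 7, 8, 9, 10}); every edge is covered by a bag; and for each vertex v the set of bags containing v is connected in the bag tree. The decomposition is therefore valid. The largest bag has 4 vertices, so the width is 3.

Yes; width 3.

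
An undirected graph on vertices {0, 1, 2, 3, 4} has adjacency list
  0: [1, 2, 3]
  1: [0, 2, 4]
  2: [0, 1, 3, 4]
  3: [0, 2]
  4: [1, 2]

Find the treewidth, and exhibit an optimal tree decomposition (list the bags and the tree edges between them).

Each bag holds 3 vertices, so the decomposition has width 2, which upper-bounds the treewidth. On the other hand G contains the 3-clique {0, 1, 2}. A clique must lie in a single bag of any decomposition, so no decomposition can have width below 2. Hence tw(G) = 2 exactly.

Treewidth 2.
One such decomposition:
Bags: B1 = {1, 2, 4}  B2 = {0, 1, 2}  B3 = {0, 2, 3}
Tree: B1–B2, B2–B3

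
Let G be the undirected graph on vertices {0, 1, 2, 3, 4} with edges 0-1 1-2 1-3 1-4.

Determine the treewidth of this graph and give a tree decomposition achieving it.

Treewidth 1.
One optimal decomposition is:
Bags: B1 = {1, 2}  B2 = {1, 3}  B3 = {1, 4}  B4 = {0, 1}
Tree: B1–B2, B1–B3, B3–B4

Each bag holds 2 vertices, so the decomposition has width 1, which upper-bounds the treewidth. G has an edge, so its treewidth is at least 1. The upper and lower bounds meet at 1, so that is the treewidth.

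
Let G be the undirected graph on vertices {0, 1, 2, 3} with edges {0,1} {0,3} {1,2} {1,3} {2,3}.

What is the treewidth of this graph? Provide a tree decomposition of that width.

Treewidth 2.
One such decomposition:
Bags: B1 = {0, 1, 3}  B2 = {1, 2, 3}
Tree: B1–B2

The largest bag has 3 vertices, giving width 2; this decomposition certifies tw(G) ≤ 2. On the other hand G contains the 3-clique {0, 1, 3}. A clique must lie in a single bag of any decomposition, so no decomposition can have width below 2. Combining the bounds, tw(G) = 2.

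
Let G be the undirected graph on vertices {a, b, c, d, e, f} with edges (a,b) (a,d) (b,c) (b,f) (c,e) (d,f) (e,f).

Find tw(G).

2

A width-2 tree decomposition is:
Bags: B1 = {a, d, f}  B2 = {a, b, f}  B3 = {b, e, f}  B4 = {b, c, e}
Tree: B1–B2, B2–B3, B3–B4
Every bag has size at most 3, so the width is 3 − 1 = 2 and tw(G) ≤ 2. For the lower bound, G contains the cycle d–a–b–f–d, so G is not a forest; only forests have treewidth ≤ 1, hence tw(G) ≥ 2. Combining the bounds, tw(G) = 2.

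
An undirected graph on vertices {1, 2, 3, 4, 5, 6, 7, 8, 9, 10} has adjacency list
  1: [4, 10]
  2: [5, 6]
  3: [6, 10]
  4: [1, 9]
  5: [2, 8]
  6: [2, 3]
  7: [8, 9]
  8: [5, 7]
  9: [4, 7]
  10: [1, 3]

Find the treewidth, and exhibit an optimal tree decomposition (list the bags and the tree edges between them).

Each bag holds 3 vertices, so the decomposition has width 2, which upper-bounds the treewidth. Since 6–3–10–1–4–9–7–8–5–2–6 is a cycle in G, G is not acyclic. Forests are exactly the graphs of treewidth ≤ 1, so tw(G) ≥ 2. Therefore the treewidth is 2.

Treewidth 2.
One such decomposition:
Bags: B1 = {3, 6, 10}  B2 = {1, 6, 10}  B3 = {1, 4, 6}  B4 = {4, 6, 9}  B5 = {6, 7, 9}  B6 = {6, 7, 8}  B7 = {5, 6, 8}  B8 = {2, 5, 6}
Tree: B1–B2, B2–B3, B3–B4, B4–B5, B5–B6, B6–B7, B7–B8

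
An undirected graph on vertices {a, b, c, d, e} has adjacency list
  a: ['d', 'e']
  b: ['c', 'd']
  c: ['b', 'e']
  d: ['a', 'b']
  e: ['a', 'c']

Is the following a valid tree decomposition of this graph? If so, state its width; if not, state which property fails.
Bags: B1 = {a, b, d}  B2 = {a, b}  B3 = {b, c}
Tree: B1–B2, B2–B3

A tree decomposition must satisfy three properties: every vertex lies in some bag; for every edge, both endpoints lie together in some bag; and for every vertex, the bags containing it form a connected subtree. Here vertex e appears in no bag, so the decomposition is invalid.

No — vertex e appears in no bag.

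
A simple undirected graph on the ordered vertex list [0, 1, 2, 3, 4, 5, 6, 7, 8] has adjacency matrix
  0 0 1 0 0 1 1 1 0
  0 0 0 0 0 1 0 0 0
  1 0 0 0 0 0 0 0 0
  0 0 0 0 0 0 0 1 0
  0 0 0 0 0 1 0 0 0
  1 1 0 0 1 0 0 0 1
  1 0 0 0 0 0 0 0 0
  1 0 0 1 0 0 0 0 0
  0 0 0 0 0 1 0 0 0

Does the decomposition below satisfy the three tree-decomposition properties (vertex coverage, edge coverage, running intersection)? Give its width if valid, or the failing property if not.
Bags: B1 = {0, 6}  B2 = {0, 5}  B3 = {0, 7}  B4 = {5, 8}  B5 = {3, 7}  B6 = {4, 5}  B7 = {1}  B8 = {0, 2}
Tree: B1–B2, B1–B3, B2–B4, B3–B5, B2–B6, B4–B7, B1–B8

No — edge (5,1) lies in no bag.

A tree decomposition must satisfy three properties: every vertex lies in some bag; for every edge, both endpoints lie together in some bag; and for every vertex, the bags containing it form a connected subtree. Here edge (5,1) lies in no bag, so the decomposition is invalid.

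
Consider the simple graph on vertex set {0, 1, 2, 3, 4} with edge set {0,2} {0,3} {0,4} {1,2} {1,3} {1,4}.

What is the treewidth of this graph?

A width-2 tree decomposition is:
Bags: B1 = {0, 1, 4}  B2 = {0, 1, 2}  B3 = {0, 1, 3}
Tree: B1–B2, B2–B3
Each bag holds 3 vertices, so the decomposition has width 2, which upper-bounds the treewidth. For the lower bound, G contains the cycle 4–0–2–1–4, so G is not a forest; only forests have treewidth ≤ 1, hence tw(G) ≥ 2. The upper and lower bounds meet at 2, so that is the treewidth.

2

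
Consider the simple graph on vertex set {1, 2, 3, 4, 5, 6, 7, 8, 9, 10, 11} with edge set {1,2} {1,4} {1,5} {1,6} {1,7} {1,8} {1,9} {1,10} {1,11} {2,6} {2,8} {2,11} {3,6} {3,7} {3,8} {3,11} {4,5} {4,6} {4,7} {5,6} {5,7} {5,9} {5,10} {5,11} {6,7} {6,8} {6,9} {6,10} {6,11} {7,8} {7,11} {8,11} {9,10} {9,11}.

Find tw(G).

A width-4 tree decomposition is:
Bags: B1 = {1, 6, 7, 8, 11}  B2 = {1, 5, 6, 7, 11}  B3 = {1, 2, 6, 8, 11}  B4 = {1, 5, 6, 9, 11}  B5 = {1, 4, 5, 6, 7}  B6 = {3, 6, 7, 8, 11}  B7 = {1, 5, 6, 9, 10}
Tree: B1–B2, B1–B3, B2–B4, B2–B5, B1–B6, B4–B7
Every bag has size at most 5, so the width is 5 − 1 = 4 and tw(G) ≤ 4. For the lower bound, the 5 vertices {1, 2, 6, 8, 11} are pairwise adjacent, and any tree decomposition puts a clique entirely inside one bag — forcing width ≥ 4. The upper and lower bounds meet at 4, so that is the treewidth.

4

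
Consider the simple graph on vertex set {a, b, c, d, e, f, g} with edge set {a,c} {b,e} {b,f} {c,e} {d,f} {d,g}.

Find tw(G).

A width-1 tree decomposition is:
Bags: B1 = {a, c}  B2 = {c, e}  B3 = {b, e}  B4 = {b, f}  B5 = {d, f}  B6 = {d, g}
Tree: B1–B2, B2–B3, B3–B4, B4–B5, B5–B6
The largest bag has 2 vertices, giving width 1; this decomposition certifies tw(G) ≤ 1. Any graph with an edge has treewidth ≥ 1, and G has the edge a–c. The upper and lower bounds meet at 1, so that is the treewidth.

1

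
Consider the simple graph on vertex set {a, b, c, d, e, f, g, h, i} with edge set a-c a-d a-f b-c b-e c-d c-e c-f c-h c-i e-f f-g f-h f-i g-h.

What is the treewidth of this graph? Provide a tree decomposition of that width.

Treewidth 2.
One optimal decomposition is:
Bags: B1 = {c, f, h}  B2 = {a, c, f}  B3 = {c, e, f}  B4 = {f, g, h}  B5 = {c, f, i}  B6 = {a, c, d}  B7 = {b, c, e}
Tree: B1–B2, B1–B3, B1–B4, B3–B5, B2–B6, B3–B7

Each bag holds 3 vertices, so the decomposition has width 2, which upper-bounds the treewidth. On the other hand G contains the 3-clique {f, g, h}. A clique must lie in a single bag of any decomposition, so no decomposition can have width below 2. The upper and lower bounds meet at 2, so that is the treewidth.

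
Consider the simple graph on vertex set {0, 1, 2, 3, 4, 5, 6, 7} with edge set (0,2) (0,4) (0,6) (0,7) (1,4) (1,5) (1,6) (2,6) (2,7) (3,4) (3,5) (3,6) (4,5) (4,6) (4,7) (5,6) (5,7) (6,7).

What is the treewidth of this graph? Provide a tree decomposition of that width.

Treewidth 3.
One optimal decomposition is:
Bags: B1 = {4, 5, 6, 7}  B2 = {0, 4, 6, 7}  B3 = {1, 4, 5, 6}  B4 = {3, 4, 5, 6}  B5 = {0, 2, 6, 7}
Tree: B1–B2, B1–B3, B1–B4, B2–B5

The largest bag has 4 vertices, giving width 3; this decomposition certifies tw(G) ≤ 3. On the other hand G contains the 4-clique {0, 2, 6, 7}. A clique must lie in a single bag of any decomposition, so no decomposition can have width below 3. Hence tw(G) = 3 exactly.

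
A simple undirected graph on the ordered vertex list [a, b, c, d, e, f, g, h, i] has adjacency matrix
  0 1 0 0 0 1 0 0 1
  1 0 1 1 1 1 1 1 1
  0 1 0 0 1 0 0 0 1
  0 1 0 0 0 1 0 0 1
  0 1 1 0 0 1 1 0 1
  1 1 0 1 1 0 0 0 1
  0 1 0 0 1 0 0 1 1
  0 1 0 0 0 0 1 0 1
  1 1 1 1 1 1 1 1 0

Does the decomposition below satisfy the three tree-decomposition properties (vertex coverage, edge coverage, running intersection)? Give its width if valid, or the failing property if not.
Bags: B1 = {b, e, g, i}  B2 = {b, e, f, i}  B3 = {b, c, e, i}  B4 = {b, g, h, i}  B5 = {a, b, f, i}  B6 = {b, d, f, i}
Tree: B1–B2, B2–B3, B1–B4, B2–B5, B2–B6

Every vertex of G appears in some bag (union = {a, b, c, d, e, f, g, h, i}); every edge is covered by a bag; and for each vertex v the set of bags containing v is connected in the bag tree. The decomposition is therefore valid. The largest bag has 4 vertices, so the width is 3.

Yes; width 3.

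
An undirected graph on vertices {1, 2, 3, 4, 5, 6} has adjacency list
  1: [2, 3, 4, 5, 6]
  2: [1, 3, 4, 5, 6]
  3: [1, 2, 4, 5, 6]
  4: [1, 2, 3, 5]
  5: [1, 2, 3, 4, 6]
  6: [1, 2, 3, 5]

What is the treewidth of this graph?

4

A width-4 tree decomposition is:
Bags: B1 = {1, 2, 3, 4, 5}  B2 = {1, 2, 3, 5, 6}
Tree: B1–B2
Each bag holds 5 vertices, so the decomposition has width 4, which upper-bounds the treewidth. Conversely, {1, 2, 3, 4, 5} is a clique of size 5, and the vertices of any clique must share a bag in every tree decomposition; so some bag has ≥ 5 vertices and tw(G) ≥ 4. Therefore the treewidth is 4.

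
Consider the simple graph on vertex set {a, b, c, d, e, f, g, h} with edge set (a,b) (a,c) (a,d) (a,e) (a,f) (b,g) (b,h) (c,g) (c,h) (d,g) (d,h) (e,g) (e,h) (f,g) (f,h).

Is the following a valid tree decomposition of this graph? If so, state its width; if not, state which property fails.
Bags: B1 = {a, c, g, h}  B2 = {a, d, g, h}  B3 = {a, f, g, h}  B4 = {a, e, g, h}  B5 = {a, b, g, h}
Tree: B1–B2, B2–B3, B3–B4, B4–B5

Checking the three conditions: (i) the bags cover all of {a, b, c, d, e, f, g, h}; (ii) for each edge, some bag contains both endpoints; (iii) the bags containing any fixed vertex form a subtree. All hold, so the decomposition is valid with width 4 − 1 = 3.

Yes; width 3.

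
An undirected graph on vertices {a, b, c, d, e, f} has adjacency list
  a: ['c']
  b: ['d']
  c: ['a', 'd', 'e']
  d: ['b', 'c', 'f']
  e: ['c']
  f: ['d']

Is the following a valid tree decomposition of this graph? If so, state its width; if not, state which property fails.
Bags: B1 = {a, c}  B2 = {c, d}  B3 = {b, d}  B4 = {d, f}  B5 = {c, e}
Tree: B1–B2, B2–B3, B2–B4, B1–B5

Vertex coverage: the bags together contain {a, b, c, d, e, f}, the full vertex set. Edge coverage: each edge of G has both endpoints in at least one bag. Running intersection: for every vertex, the bags containing it form a connected subtree. All three properties hold, so this is a valid tree decomposition of width max|bag| − 1 = 1, and hence tw(G) ≤ 1.

Yes; width 1.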